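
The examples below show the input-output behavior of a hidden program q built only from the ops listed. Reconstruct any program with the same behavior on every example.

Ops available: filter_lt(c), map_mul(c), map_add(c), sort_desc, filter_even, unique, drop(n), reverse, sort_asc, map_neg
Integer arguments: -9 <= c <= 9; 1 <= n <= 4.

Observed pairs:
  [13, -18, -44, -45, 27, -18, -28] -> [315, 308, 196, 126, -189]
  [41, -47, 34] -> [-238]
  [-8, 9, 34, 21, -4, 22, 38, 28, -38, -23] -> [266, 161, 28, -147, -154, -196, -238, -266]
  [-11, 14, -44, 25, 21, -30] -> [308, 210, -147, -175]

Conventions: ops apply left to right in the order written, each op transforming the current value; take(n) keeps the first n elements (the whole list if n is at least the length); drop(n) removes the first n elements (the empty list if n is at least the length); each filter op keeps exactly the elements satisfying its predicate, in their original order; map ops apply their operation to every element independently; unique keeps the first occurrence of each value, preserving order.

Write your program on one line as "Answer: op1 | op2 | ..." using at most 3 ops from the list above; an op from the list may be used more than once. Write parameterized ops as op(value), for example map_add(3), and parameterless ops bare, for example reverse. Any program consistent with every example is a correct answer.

map_mul(-7) | drop(2) | sort_desc

Check, running the answer program on each example:
  [13, -18, -44, -45, 27, -18, -28] -> [-91, 126, 308, 315, -189, 126, 196] -> [308, 315, -189, 126, 196] -> [315, 308, 196, 126, -189]
  [41, -47, 34] -> [-287, 329, -238] -> [-238] -> [-238]
  [-8, 9, 34, 21, -4, 22, 38, 28, -38, -23] -> [56, -63, -238, -147, 28, -154, -266, -196, 266, 161] -> [-238, -147, 28, -154, -266, -196, 266, 161] -> [266, 161, 28, -147, -154, -196, -238, -266]
  [-11, 14, -44, 25, 21, -30] -> [77, -98, 308, -175, -147, 210] -> [308, -175, -147, 210] -> [308, 210, -147, -175]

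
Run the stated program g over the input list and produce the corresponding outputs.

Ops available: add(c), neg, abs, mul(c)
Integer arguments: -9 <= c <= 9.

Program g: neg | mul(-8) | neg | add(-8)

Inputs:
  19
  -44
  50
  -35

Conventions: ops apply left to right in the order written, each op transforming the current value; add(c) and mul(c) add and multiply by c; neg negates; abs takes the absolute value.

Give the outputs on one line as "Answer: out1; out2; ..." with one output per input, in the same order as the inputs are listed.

Execution, op by op:
  19 -> -19 -> 152 -> -152 -> -160
  -44 -> 44 -> -352 -> 352 -> 344
  50 -> -50 -> 400 -> -400 -> -408
  -35 -> 35 -> -280 -> 280 -> 272

-160; 344; -408; 272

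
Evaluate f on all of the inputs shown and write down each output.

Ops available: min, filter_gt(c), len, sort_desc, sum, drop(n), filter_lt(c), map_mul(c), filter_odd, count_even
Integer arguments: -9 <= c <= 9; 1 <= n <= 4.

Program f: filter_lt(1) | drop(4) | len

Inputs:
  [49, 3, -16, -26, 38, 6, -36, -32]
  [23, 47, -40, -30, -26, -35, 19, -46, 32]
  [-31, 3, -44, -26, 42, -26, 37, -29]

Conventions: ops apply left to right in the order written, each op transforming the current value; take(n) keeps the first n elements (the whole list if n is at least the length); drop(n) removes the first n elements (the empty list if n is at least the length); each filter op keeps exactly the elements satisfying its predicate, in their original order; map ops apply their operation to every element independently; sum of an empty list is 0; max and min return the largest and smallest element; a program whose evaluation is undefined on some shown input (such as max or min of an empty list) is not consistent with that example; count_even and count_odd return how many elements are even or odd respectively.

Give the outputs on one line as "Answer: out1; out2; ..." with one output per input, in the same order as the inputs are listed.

Execution, op by op:
  [49, 3, -16, -26, 38, 6, -36, -32] -> [-16, -26, -36, -32] -> [] -> 0
  [23, 47, -40, -30, -26, -35, 19, -46, 32] -> [-40, -30, -26, -35, -46] -> [-46] -> 1
  [-31, 3, -44, -26, 42, -26, 37, -29] -> [-31, -44, -26, -26, -29] -> [-29] -> 1

0; 1; 1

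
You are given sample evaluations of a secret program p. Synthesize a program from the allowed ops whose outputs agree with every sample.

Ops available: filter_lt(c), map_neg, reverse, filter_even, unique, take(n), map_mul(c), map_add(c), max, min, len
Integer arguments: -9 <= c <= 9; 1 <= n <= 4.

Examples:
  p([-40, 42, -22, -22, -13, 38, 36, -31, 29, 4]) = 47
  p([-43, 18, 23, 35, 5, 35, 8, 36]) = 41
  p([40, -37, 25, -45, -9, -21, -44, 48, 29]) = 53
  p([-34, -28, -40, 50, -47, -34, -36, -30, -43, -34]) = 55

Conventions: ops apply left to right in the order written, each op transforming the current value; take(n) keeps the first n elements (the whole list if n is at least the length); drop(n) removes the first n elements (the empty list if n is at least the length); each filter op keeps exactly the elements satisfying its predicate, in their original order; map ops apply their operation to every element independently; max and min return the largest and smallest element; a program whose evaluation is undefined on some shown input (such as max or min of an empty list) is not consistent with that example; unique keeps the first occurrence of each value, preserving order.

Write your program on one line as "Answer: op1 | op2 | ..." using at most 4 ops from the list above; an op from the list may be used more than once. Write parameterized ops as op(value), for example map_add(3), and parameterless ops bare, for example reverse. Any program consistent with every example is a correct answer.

filter_even | unique | map_add(5) | max

Check, running the answer program on each example:
  [-40, 42, -22, -22, -13, 38, 36, -31, 29, 4] -> [-40, 42, -22, -22, 38, 36, 4] -> [-40, 42, -22, 38, 36, 4] -> [-35, 47, -17, 43, 41, 9] -> 47
  [-43, 18, 23, 35, 5, 35, 8, 36] -> [18, 8, 36] -> [18, 8, 36] -> [23, 13, 41] -> 41
  [40, -37, 25, -45, -9, -21, -44, 48, 29] -> [40, -44, 48] -> [40, -44, 48] -> [45, -39, 53] -> 53
  [-34, -28, -40, 50, -47, -34, -36, -30, -43, -34] -> [-34, -28, -40, 50, -34, -36, -30, -34] -> [-34, -28, -40, 50, -36, -30] -> [-29, -23, -35, 55, -31, -25] -> 55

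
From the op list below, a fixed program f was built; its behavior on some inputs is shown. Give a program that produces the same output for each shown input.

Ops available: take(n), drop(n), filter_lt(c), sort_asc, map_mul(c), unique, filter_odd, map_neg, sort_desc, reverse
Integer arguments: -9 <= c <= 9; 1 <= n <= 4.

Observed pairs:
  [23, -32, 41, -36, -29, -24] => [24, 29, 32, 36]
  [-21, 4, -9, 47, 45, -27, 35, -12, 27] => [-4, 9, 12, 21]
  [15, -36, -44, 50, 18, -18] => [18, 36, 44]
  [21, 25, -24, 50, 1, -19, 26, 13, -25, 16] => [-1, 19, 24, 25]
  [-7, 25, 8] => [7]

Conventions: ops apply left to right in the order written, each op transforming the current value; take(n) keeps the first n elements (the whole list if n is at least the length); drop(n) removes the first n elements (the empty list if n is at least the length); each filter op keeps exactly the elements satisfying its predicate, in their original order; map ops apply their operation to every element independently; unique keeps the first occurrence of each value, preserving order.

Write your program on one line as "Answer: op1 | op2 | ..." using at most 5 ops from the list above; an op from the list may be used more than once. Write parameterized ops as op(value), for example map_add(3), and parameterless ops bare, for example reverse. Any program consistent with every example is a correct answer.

filter_lt(7) | sort_desc | take(4) | map_neg

Check, running the answer program on each example:
  [23, -32, 41, -36, -29, -24] -> [-32, -36, -29, -24] -> [-24, -29, -32, -36] -> [-24, -29, -32, -36] -> [24, 29, 32, 36]
  [-21, 4, -9, 47, 45, -27, 35, -12, 27] -> [-21, 4, -9, -27, -12] -> [4, -9, -12, -21, -27] -> [4, -9, -12, -21] -> [-4, 9, 12, 21]
  [15, -36, -44, 50, 18, -18] -> [-36, -44, -18] -> [-18, -36, -44] -> [-18, -36, -44] -> [18, 36, 44]
  [21, 25, -24, 50, 1, -19, 26, 13, -25, 16] -> [-24, 1, -19, -25] -> [1, -19, -24, -25] -> [1, -19, -24, -25] -> [-1, 19, 24, 25]
  [-7, 25, 8] -> [-7] -> [-7] -> [-7] -> [7]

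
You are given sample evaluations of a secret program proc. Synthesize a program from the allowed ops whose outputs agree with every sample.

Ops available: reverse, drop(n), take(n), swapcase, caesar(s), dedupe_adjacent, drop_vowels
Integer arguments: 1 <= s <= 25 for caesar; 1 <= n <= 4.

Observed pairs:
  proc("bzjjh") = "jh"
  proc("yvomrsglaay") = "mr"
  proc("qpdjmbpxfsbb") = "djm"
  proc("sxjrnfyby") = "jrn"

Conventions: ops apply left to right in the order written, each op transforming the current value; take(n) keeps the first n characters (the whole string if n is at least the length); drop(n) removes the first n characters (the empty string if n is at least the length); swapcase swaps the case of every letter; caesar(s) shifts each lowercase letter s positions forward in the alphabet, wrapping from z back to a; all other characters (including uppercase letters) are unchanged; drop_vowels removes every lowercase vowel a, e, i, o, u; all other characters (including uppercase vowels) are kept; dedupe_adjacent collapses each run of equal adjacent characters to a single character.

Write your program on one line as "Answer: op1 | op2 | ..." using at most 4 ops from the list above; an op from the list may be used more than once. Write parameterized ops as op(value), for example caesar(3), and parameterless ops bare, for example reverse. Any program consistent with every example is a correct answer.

drop(2) | take(3) | drop_vowels | dedupe_adjacent

Check, running the answer program on each example:
  "bzjjh" -> "jjh" -> "jjh" -> "jjh" -> "jh"
  "yvomrsglaay" -> "omrsglaay" -> "omr" -> "mr" -> "mr"
  "qpdjmbpxfsbb" -> "djmbpxfsbb" -> "djm" -> "djm" -> "djm"
  "sxjrnfyby" -> "jrnfyby" -> "jrn" -> "jrn" -> "jrn"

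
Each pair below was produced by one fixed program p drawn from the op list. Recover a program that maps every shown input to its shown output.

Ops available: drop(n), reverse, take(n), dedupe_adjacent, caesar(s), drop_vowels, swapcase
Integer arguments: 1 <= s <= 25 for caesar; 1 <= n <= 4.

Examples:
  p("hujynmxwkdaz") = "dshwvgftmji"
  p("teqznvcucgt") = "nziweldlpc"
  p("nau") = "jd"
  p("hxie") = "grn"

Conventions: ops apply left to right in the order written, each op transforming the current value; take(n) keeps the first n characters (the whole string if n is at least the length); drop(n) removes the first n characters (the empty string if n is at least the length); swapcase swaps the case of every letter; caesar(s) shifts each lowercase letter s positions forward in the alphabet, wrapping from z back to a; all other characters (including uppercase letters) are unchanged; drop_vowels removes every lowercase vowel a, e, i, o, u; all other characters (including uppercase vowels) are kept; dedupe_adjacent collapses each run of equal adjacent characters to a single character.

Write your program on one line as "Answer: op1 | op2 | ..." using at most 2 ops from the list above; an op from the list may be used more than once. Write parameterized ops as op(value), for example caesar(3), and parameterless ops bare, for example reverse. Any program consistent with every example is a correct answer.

drop(1) | caesar(9)

Check, running the answer program on each example:
  "hujynmxwkdaz" -> "ujynmxwkdaz" -> "dshwvgftmji"
  "teqznvcucgt" -> "eqznvcucgt" -> "nziweldlpc"
  "nau" -> "au" -> "jd"
  "hxie" -> "xie" -> "grn"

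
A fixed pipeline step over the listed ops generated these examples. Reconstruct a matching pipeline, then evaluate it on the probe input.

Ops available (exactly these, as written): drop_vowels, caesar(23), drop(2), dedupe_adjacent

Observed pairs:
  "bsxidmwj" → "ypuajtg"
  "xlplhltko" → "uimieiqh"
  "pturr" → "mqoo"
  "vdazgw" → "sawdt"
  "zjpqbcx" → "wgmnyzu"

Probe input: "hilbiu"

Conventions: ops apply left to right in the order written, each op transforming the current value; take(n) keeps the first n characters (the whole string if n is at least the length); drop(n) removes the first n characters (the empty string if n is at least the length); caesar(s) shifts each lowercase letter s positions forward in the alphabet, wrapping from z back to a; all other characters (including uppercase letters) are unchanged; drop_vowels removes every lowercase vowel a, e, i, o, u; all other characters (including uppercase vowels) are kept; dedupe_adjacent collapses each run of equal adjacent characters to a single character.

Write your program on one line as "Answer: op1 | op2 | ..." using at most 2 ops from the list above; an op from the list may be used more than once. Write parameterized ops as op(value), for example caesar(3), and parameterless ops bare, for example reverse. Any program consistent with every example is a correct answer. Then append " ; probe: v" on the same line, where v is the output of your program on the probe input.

drop_vowels | caesar(23) ; probe: "eiy"

Check, running the answer program on each example:
  "bsxidmwj" -> "bsxdmwj" -> "ypuajtg"
  "xlplhltko" -> "xlplhltk" -> "uimieiqh"
  "pturr" -> "ptrr" -> "mqoo"
  "vdazgw" -> "vdzgw" -> "sawdt"
  "zjpqbcx" -> "zjpqbcx" -> "wgmnyzu"
  probe: "hilbiu" -> "hlb" -> "eiy"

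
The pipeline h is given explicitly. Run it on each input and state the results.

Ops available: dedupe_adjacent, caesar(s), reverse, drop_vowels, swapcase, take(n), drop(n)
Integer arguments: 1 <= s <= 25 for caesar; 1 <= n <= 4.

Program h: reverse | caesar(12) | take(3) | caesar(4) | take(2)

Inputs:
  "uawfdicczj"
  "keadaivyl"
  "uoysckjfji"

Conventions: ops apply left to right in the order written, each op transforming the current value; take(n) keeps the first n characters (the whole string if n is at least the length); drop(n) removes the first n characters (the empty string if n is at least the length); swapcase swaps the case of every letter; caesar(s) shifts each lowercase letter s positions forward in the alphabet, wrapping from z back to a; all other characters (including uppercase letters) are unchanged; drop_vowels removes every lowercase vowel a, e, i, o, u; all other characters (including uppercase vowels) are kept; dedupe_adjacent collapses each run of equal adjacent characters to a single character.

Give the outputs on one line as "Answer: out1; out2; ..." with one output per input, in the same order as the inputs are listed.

"zp"; "bo"; "yz"

Execution, op by op:
  "uawfdicczj" -> "jzccidfwau" -> "vloouprimg" -> "vlo" -> "zps" -> "zp"
  "keadaivyl" -> "lyviadaek" -> "xkhumpmqw" -> "xkh" -> "bol" -> "bo"
  "uoysckjfji" -> "ijfjkcsyou" -> "uvrvwoekag" -> "uvr" -> "yzv" -> "yz"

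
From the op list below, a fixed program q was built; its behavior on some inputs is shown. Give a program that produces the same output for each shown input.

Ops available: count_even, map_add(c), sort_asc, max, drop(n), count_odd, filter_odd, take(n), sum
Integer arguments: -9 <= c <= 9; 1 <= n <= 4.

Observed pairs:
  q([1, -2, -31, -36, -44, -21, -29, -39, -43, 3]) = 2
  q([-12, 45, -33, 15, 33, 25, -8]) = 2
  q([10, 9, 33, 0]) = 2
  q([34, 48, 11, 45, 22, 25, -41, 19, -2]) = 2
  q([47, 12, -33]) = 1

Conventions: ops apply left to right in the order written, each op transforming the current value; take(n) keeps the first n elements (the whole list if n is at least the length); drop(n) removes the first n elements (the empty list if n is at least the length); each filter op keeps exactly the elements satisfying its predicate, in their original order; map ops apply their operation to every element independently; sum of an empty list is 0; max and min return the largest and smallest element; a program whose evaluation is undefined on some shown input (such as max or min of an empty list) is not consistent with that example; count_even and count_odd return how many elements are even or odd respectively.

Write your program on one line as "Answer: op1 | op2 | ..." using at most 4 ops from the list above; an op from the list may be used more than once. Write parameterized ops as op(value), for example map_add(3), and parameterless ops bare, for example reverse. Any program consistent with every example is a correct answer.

map_add(5) | filter_odd | take(2) | count_odd

Check, running the answer program on each example:
  [1, -2, -31, -36, -44, -21, -29, -39, -43, 3] -> [6, 3, -26, -31, -39, -16, -24, -34, -38, 8] -> [3, -31, -39] -> [3, -31] -> 2
  [-12, 45, -33, 15, 33, 25, -8] -> [-7, 50, -28, 20, 38, 30, -3] -> [-7, -3] -> [-7, -3] -> 2
  [10, 9, 33, 0] -> [15, 14, 38, 5] -> [15, 5] -> [15, 5] -> 2
  [34, 48, 11, 45, 22, 25, -41, 19, -2] -> [39, 53, 16, 50, 27, 30, -36, 24, 3] -> [39, 53, 27, 3] -> [39, 53] -> 2
  [47, 12, -33] -> [52, 17, -28] -> [17] -> [17] -> 1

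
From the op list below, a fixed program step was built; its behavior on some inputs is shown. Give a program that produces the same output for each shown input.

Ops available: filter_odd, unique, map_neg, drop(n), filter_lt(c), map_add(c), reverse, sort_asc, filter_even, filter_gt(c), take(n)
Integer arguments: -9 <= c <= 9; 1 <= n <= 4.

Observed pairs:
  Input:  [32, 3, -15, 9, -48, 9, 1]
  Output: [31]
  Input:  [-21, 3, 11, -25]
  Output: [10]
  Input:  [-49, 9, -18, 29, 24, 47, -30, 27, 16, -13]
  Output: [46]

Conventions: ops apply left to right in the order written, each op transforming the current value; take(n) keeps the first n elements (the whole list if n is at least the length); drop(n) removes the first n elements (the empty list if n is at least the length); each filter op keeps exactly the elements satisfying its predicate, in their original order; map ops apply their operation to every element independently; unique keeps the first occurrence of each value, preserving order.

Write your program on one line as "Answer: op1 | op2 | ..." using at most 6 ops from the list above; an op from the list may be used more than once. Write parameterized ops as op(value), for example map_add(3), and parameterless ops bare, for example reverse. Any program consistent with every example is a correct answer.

map_neg | sort_asc | map_add(1) | take(1) | map_neg

Check, running the answer program on each example:
  [32, 3, -15, 9, -48, 9, 1] -> [-32, -3, 15, -9, 48, -9, -1] -> [-32, -9, -9, -3, -1, 15, 48] -> [-31, -8, -8, -2, 0, 16, 49] -> [-31] -> [31]
  [-21, 3, 11, -25] -> [21, -3, -11, 25] -> [-11, -3, 21, 25] -> [-10, -2, 22, 26] -> [-10] -> [10]
  [-49, 9, -18, 29, 24, 47, -30, 27, 16, -13] -> [49, -9, 18, -29, -24, -47, 30, -27, -16, 13] -> [-47, -29, -27, -24, -16, -9, 13, 18, 30, 49] -> [-46, -28, -26, -23, -15, -8, 14, 19, 31, 50] -> [-46] -> [46]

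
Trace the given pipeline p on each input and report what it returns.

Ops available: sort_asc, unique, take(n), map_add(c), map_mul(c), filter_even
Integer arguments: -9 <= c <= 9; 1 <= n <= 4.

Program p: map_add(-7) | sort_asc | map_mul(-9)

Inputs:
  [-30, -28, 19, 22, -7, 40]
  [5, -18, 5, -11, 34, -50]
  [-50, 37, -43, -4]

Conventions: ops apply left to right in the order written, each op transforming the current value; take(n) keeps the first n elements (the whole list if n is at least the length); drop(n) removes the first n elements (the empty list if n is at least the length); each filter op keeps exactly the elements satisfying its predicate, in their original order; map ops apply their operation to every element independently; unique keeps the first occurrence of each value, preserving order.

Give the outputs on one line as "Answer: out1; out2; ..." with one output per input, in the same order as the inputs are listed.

Execution, op by op:
  [-30, -28, 19, 22, -7, 40] -> [-37, -35, 12, 15, -14, 33] -> [-37, -35, -14, 12, 15, 33] -> [333, 315, 126, -108, -135, -297]
  [5, -18, 5, -11, 34, -50] -> [-2, -25, -2, -18, 27, -57] -> [-57, -25, -18, -2, -2, 27] -> [513, 225, 162, 18, 18, -243]
  [-50, 37, -43, -4] -> [-57, 30, -50, -11] -> [-57, -50, -11, 30] -> [513, 450, 99, -270]

[333, 315, 126, -108, -135, -297]; [513, 225, 162, 18, 18, -243]; [513, 450, 99, -270]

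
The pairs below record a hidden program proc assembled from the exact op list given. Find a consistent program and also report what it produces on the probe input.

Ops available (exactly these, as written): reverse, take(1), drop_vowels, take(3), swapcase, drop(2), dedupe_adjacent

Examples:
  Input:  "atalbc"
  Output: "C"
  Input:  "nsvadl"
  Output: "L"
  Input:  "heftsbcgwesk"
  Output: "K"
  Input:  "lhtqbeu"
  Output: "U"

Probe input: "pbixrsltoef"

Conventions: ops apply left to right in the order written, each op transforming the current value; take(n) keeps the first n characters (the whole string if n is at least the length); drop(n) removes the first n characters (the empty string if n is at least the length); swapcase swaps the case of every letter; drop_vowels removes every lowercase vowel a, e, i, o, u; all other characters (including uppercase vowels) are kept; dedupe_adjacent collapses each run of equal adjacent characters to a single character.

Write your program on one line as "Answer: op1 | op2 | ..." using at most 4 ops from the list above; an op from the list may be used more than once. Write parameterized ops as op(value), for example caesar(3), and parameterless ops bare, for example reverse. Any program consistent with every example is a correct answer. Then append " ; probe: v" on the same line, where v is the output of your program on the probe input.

reverse | take(1) | swapcase ; probe: "F"

Check, running the answer program on each example:
  "atalbc" -> "cblata" -> "c" -> "C"
  "nsvadl" -> "ldavsn" -> "l" -> "L"
  "heftsbcgwesk" -> "ksewgcbstfeh" -> "k" -> "K"
  "lhtqbeu" -> "uebqthl" -> "u" -> "U"
  probe: "pbixrsltoef" -> "feotlsrxibp" -> "f" -> "F"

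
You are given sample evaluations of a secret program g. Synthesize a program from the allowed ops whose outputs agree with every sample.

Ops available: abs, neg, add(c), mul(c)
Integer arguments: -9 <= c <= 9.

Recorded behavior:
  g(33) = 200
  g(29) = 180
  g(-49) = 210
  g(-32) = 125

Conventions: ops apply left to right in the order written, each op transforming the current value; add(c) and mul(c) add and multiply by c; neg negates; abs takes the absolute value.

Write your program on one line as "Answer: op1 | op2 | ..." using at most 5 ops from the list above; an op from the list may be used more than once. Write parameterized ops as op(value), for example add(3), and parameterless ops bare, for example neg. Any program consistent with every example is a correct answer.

neg | add(-7) | mul(-5) | abs

Check, running the answer program on each example:
  33 -> -33 -> -40 -> 200 -> 200
  29 -> -29 -> -36 -> 180 -> 180
  -49 -> 49 -> 42 -> -210 -> 210
  -32 -> 32 -> 25 -> -125 -> 125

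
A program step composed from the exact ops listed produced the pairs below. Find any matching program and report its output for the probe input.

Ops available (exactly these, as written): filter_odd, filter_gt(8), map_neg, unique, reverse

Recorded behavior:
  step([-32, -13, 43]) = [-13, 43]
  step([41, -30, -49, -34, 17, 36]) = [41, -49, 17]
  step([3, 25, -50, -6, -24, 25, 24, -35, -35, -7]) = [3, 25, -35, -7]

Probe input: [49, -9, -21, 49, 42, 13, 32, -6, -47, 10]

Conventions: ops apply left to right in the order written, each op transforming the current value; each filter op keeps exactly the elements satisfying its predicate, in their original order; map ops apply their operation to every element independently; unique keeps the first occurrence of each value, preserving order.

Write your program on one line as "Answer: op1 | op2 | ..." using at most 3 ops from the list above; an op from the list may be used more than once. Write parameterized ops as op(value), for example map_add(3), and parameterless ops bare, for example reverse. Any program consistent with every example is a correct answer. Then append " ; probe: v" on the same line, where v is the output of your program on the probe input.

unique | filter_odd ; probe: [49, -9, -21, 13, -47]

Check, running the answer program on each example:
  [-32, -13, 43] -> [-32, -13, 43] -> [-13, 43]
  [41, -30, -49, -34, 17, 36] -> [41, -30, -49, -34, 17, 36] -> [41, -49, 17]
  [3, 25, -50, -6, -24, 25, 24, -35, -35, -7] -> [3, 25, -50, -6, -24, 24, -35, -7] -> [3, 25, -35, -7]
  probe: [49, -9, -21, 49, 42, 13, 32, -6, -47, 10] -> [49, -9, -21, 42, 13, 32, -6, -47, 10] -> [49, -9, -21, 13, -47]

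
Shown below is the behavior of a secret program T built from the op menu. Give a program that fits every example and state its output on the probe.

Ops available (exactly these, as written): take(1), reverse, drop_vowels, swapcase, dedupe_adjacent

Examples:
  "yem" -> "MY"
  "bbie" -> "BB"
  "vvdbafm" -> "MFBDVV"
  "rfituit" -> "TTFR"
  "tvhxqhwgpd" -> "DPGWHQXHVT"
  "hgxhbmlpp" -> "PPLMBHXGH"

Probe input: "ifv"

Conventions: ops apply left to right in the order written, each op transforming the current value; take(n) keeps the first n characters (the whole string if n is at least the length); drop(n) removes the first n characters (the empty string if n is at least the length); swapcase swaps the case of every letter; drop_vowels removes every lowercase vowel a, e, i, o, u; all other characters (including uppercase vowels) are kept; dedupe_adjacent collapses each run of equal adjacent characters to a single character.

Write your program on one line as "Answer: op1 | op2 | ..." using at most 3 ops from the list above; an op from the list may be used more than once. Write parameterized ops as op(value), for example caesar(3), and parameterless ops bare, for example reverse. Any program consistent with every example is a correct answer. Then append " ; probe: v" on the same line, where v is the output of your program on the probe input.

drop_vowels | swapcase | reverse ; probe: "VF"

Check, running the answer program on each example:
  "yem" -> "ym" -> "YM" -> "MY"
  "bbie" -> "bb" -> "BB" -> "BB"
  "vvdbafm" -> "vvdbfm" -> "VVDBFM" -> "MFBDVV"
  "rfituit" -> "rftt" -> "RFTT" -> "TTFR"
  "tvhxqhwgpd" -> "tvhxqhwgpd" -> "TVHXQHWGPD" -> "DPGWHQXHVT"
  "hgxhbmlpp" -> "hgxhbmlpp" -> "HGXHBMLPP" -> "PPLMBHXGH"
  probe: "ifv" -> "fv" -> "FV" -> "VF"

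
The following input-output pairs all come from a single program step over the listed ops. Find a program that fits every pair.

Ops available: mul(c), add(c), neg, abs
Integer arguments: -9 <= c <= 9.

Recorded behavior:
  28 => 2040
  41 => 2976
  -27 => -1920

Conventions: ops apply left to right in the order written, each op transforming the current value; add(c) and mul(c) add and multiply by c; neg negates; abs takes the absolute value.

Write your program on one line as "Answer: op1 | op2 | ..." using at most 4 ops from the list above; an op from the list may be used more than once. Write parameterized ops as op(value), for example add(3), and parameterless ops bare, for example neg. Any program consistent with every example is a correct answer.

mul(-9) | add(-3) | neg | mul(8)

Check, running the answer program on each example:
  28 -> -252 -> -255 -> 255 -> 2040
  41 -> -369 -> -372 -> 372 -> 2976
  -27 -> 243 -> 240 -> -240 -> -1920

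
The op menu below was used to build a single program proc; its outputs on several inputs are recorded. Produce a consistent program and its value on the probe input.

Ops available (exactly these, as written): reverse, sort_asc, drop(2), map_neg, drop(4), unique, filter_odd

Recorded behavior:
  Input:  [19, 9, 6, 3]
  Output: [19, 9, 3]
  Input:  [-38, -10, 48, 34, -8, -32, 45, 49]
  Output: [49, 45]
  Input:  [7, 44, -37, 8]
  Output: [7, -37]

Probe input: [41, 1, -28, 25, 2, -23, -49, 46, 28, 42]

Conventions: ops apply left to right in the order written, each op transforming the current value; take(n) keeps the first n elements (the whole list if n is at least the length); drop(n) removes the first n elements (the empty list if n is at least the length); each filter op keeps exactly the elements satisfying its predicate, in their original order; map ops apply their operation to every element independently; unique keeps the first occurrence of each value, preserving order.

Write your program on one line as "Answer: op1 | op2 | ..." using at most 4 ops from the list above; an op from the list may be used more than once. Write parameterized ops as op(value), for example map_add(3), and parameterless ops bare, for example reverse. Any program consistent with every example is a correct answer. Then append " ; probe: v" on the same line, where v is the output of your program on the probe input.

sort_asc | reverse | filter_odd ; probe: [41, 25, 1, -23, -49]

Check, running the answer program on each example:
  [19, 9, 6, 3] -> [3, 6, 9, 19] -> [19, 9, 6, 3] -> [19, 9, 3]
  [-38, -10, 48, 34, -8, -32, 45, 49] -> [-38, -32, -10, -8, 34, 45, 48, 49] -> [49, 48, 45, 34, -8, -10, -32, -38] -> [49, 45]
  [7, 44, -37, 8] -> [-37, 7, 8, 44] -> [44, 8, 7, -37] -> [7, -37]
  probe: [41, 1, -28, 25, 2, -23, -49, 46, 28, 42] -> [-49, -28, -23, 1, 2, 25, 28, 41, 42, 46] -> [46, 42, 41, 28, 25, 2, 1, -23, -28, -49] -> [41, 25, 1, -23, -49]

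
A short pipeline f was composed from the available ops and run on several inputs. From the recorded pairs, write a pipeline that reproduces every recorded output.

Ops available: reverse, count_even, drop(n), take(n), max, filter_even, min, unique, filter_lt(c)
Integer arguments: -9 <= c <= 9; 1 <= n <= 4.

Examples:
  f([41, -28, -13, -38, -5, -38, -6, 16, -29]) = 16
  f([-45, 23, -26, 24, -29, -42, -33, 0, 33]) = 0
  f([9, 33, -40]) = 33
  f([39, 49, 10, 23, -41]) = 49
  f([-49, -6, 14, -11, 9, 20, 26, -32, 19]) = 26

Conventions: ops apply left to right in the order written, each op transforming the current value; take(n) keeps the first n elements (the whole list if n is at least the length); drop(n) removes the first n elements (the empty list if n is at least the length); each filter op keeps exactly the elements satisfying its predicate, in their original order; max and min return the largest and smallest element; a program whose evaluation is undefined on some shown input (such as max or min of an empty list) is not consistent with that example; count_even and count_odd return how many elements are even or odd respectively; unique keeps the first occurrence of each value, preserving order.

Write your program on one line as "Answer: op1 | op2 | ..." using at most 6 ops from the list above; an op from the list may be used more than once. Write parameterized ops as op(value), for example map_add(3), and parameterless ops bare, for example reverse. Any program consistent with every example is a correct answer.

reverse | take(4) | drop(1) | reverse | max

Check, running the answer program on each example:
  [41, -28, -13, -38, -5, -38, -6, 16, -29] -> [-29, 16, -6, -38, -5, -38, -13, -28, 41] -> [-29, 16, -6, -38] -> [16, -6, -38] -> [-38, -6, 16] -> 16
  [-45, 23, -26, 24, -29, -42, -33, 0, 33] -> [33, 0, -33, -42, -29, 24, -26, 23, -45] -> [33, 0, -33, -42] -> [0, -33, -42] -> [-42, -33, 0] -> 0
  [9, 33, -40] -> [-40, 33, 9] -> [-40, 33, 9] -> [33, 9] -> [9, 33] -> 33
  [39, 49, 10, 23, -41] -> [-41, 23, 10, 49, 39] -> [-41, 23, 10, 49] -> [23, 10, 49] -> [49, 10, 23] -> 49
  [-49, -6, 14, -11, 9, 20, 26, -32, 19] -> [19, -32, 26, 20, 9, -11, 14, -6, -49] -> [19, -32, 26, 20] -> [-32, 26, 20] -> [20, 26, -32] -> 26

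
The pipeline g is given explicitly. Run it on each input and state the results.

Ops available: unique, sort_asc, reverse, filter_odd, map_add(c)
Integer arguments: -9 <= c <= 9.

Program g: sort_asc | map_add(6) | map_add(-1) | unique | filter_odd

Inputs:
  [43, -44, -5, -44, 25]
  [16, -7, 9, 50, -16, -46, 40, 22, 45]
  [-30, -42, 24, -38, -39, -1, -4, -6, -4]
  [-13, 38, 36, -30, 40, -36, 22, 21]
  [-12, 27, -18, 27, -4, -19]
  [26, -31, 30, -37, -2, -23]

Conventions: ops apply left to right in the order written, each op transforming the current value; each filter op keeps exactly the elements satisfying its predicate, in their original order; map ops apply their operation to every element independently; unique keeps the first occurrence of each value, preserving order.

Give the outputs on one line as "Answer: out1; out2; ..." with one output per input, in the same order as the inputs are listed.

[-39]; [-41, -11, 21, 27, 45, 55]; [-37, -33, -25, -1, 1, 29]; [-31, -25, 27, 41, 43, 45]; [-13, -7, 1]; [3, 31, 35]

Execution, op by op:
  [43, -44, -5, -44, 25] -> [-44, -44, -5, 25, 43] -> [-38, -38, 1, 31, 49] -> [-39, -39, 0, 30, 48] -> [-39, 0, 30, 48] -> [-39]
  [16, -7, 9, 50, -16, -46, 40, 22, 45] -> [-46, -16, -7, 9, 16, 22, 40, 45, 50] -> [-40, -10, -1, 15, 22, 28, 46, 51, 56] -> [-41, -11, -2, 14, 21, 27, 45, 50, 55] -> [-41, -11, -2, 14, 21, 27, 45, 50, 55] -> [-41, -11, 21, 27, 45, 55]
  [-30, -42, 24, -38, -39, -1, -4, -6, -4] -> [-42, -39, -38, -30, -6, -4, -4, -1, 24] -> [-36, -33, -32, -24, 0, 2, 2, 5, 30] -> [-37, -34, -33, -25, -1, 1, 1, 4, 29] -> [-37, -34, -33, -25, -1, 1, 4, 29] -> [-37, -33, -25, -1, 1, 29]
  [-13, 38, 36, -30, 40, -36, 22, 21] -> [-36, -30, -13, 21, 22, 36, 38, 40] -> [-30, -24, -7, 27, 28, 42, 44, 46] -> [-31, -25, -8, 26, 27, 41, 43, 45] -> [-31, -25, -8, 26, 27, 41, 43, 45] -> [-31, -25, 27, 41, 43, 45]
  [-12, 27, -18, 27, -4, -19] -> [-19, -18, -12, -4, 27, 27] -> [-13, -12, -6, 2, 33, 33] -> [-14, -13, -7, 1, 32, 32] -> [-14, -13, -7, 1, 32] -> [-13, -7, 1]
  [26, -31, 30, -37, -2, -23] -> [-37, -31, -23, -2, 26, 30] -> [-31, -25, -17, 4, 32, 36] -> [-32, -26, -18, 3, 31, 35] -> [-32, -26, -18, 3, 31, 35] -> [3, 31, 35]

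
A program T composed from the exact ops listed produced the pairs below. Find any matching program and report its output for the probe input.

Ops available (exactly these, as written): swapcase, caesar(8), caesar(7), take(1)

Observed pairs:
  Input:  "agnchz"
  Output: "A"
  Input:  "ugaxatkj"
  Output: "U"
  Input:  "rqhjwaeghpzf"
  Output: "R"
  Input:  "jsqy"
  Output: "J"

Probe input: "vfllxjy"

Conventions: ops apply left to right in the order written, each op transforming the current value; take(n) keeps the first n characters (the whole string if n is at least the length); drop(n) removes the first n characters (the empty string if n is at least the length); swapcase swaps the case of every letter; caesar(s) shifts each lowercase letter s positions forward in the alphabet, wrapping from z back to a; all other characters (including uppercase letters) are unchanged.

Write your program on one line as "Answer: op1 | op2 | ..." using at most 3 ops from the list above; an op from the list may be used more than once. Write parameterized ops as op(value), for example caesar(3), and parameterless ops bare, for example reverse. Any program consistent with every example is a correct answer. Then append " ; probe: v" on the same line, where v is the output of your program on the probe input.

swapcase | take(1) ; probe: "V"

Check, running the answer program on each example:
  "agnchz" -> "AGNCHZ" -> "A"
  "ugaxatkj" -> "UGAXATKJ" -> "U"
  "rqhjwaeghpzf" -> "RQHJWAEGHPZF" -> "R"
  "jsqy" -> "JSQY" -> "J"
  probe: "vfllxjy" -> "VFLLXJY" -> "V"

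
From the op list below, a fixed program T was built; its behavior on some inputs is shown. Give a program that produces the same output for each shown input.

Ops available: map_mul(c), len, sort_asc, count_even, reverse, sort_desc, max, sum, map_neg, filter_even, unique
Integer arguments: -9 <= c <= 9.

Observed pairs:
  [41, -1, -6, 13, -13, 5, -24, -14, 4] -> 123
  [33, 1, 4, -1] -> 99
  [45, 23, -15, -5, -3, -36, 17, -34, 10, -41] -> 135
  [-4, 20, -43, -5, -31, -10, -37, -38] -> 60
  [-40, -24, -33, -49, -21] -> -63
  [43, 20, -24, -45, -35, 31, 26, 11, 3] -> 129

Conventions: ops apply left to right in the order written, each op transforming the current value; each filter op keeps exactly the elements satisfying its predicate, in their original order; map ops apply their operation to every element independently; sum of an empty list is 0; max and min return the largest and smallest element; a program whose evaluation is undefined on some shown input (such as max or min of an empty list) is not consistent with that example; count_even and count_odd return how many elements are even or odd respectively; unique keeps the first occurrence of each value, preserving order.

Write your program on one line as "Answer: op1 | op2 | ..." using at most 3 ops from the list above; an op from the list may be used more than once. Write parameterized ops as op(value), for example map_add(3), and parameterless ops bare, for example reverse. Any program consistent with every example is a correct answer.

map_mul(3) | max

Check, running the answer program on each example:
  [41, -1, -6, 13, -13, 5, -24, -14, 4] -> [123, -3, -18, 39, -39, 15, -72, -42, 12] -> 123
  [33, 1, 4, -1] -> [99, 3, 12, -3] -> 99
  [45, 23, -15, -5, -3, -36, 17, -34, 10, -41] -> [135, 69, -45, -15, -9, -108, 51, -102, 30, -123] -> 135
  [-4, 20, -43, -5, -31, -10, -37, -38] -> [-12, 60, -129, -15, -93, -30, -111, -114] -> 60
  [-40, -24, -33, -49, -21] -> [-120, -72, -99, -147, -63] -> -63
  [43, 20, -24, -45, -35, 31, 26, 11, 3] -> [129, 60, -72, -135, -105, 93, 78, 33, 9] -> 129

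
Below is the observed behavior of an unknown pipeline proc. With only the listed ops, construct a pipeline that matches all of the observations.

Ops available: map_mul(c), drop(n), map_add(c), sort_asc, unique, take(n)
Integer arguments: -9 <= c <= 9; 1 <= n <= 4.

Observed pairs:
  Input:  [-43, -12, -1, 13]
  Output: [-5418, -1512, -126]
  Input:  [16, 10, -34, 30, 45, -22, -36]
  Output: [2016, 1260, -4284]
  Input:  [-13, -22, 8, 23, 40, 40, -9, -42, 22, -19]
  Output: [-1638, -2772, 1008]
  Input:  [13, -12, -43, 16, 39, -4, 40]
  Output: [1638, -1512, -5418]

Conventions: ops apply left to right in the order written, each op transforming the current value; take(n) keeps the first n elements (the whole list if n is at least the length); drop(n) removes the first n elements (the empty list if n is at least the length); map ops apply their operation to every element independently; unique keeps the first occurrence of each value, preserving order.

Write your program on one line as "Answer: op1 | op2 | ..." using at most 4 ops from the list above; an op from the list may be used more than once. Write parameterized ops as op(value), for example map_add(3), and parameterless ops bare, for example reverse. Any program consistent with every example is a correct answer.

map_mul(-3) | take(3) | map_mul(-6) | map_mul(7)

Check, running the answer program on each example:
  [-43, -12, -1, 13] -> [129, 36, 3, -39] -> [129, 36, 3] -> [-774, -216, -18] -> [-5418, -1512, -126]
  [16, 10, -34, 30, 45, -22, -36] -> [-48, -30, 102, -90, -135, 66, 108] -> [-48, -30, 102] -> [288, 180, -612] -> [2016, 1260, -4284]
  [-13, -22, 8, 23, 40, 40, -9, -42, 22, -19] -> [39, 66, -24, -69, -120, -120, 27, 126, -66, 57] -> [39, 66, -24] -> [-234, -396, 144] -> [-1638, -2772, 1008]
  [13, -12, -43, 16, 39, -4, 40] -> [-39, 36, 129, -48, -117, 12, -120] -> [-39, 36, 129] -> [234, -216, -774] -> [1638, -1512, -5418]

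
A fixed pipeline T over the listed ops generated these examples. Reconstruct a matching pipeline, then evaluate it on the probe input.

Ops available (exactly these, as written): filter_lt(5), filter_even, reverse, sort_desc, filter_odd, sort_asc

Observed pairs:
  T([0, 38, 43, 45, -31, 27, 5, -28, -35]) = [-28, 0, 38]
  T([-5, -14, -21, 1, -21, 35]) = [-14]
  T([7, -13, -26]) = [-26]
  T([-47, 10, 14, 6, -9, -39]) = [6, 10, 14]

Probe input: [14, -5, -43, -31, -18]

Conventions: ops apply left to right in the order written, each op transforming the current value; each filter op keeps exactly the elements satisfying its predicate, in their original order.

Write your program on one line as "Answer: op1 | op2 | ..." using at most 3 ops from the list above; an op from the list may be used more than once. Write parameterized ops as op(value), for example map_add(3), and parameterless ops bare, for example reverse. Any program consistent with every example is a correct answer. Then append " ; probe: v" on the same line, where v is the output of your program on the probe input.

sort_desc | filter_even | reverse ; probe: [-18, 14]

Check, running the answer program on each example:
  [0, 38, 43, 45, -31, 27, 5, -28, -35] -> [45, 43, 38, 27, 5, 0, -28, -31, -35] -> [38, 0, -28] -> [-28, 0, 38]
  [-5, -14, -21, 1, -21, 35] -> [35, 1, -5, -14, -21, -21] -> [-14] -> [-14]
  [7, -13, -26] -> [7, -13, -26] -> [-26] -> [-26]
  [-47, 10, 14, 6, -9, -39] -> [14, 10, 6, -9, -39, -47] -> [14, 10, 6] -> [6, 10, 14]
  probe: [14, -5, -43, -31, -18] -> [14, -5, -18, -31, -43] -> [14, -18] -> [-18, 14]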